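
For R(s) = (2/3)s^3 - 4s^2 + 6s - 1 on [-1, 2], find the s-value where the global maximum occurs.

1

The derivative is 2s^2 - 8s + 6, whose only zero in [-1, 2] is s = 1.
Candidates: R(-1) = -35/3, R(1) = 5/3, R(2) = 1/3.
Hence the absolute maximum is 5/3 at s = 1.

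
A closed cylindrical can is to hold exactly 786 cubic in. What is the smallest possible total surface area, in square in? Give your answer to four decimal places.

With radius r and height h, πr²h = 786 so h = 786/(πr²), and S(r) = 2πr² + 2πrh = 2πr² + 2·786/r.
S'(r) = 4πr − 2·786/r² = 0 ⇒ r³ = 786/(2π), so r ≈ 5.0013 and h = 2r ≈ 10.0026.
S''(r) = 4π + 4·786/r³ > 0, so this is the minimum; S ≈ 471.4796.

471.4796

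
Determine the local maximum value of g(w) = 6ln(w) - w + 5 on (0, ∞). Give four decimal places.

g'(w) = 6/w − 1 = 0 gives w = 6.
g''(w) = -6/w², which is negative for w > 0, so this is a local maximum.
g(6) = 6·ln(6) - 6 + 5 ≈ 9.7506.

9.7506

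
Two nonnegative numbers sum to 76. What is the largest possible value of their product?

1444

With x + y = 76, the product is P(x) = x(76 − x).
P'(x) = 76 − 2x = 0 gives x = 38; P'' = −2 < 0, so this is the maximum.
P = 38·38 = 1444.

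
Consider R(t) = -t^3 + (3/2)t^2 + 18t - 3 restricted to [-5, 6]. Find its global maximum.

R'(t) = -3t^2 + 3t + 18, which vanishes at t = -2 and t = 3.
Evaluating at the critical points and endpoints: R(-5) = 139/2, R(-2) = -25, R(3) = 75/2, R(6) = -57.
Hence the absolute maximum is 139/2 at t = -5.

139/2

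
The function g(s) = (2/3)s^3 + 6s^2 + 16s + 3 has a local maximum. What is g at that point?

-23/3

g'(s) = 2s^2 + 12s + 16 = 0 at s = -4, -2.
Second-derivative test with g''(s) = 4s + 12: g''(-4) = -4 < 0 ⇒ local maximum; g''(-2) = 4 > 0 ⇒ local minimum.
So the local maximum value is g(-4) = -23/3.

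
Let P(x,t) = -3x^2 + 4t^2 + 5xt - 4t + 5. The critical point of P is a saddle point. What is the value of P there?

∂P/∂x = -6x + 5t = 0 and ∂P/∂t = 5x + 8t - 4 = 0, so (x, t) = (20/73, 24/73).
The Hessian has P_{xx} = -6, P_{tt} = 8, P_{xt} = 5, giving D = -73 < 0, so the point is a saddle point.
P(20/73, 24/73) = 317/73.

317/73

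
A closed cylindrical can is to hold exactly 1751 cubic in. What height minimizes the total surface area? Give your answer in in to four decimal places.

13.0637

With radius r and height h, πr²h = 1751 so h = 1751/(πr²), and S(r) = 2πr² + 2πrh = 2πr² + 2·1751/r.
S'(r) = 4πr − 2·1751/r² = 0 ⇒ r³ = 1751/(2π), so r ≈ 6.5318 and h = 2r ≈ 13.0637.
S''(r) = 4π + 4·1751/r³ > 0, so this is the minimum; S ≈ 804.2146.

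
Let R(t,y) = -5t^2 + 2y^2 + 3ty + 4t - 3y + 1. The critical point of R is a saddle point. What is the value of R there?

72/49

∂R/∂t = -10t + 3y + 4 = 0 and ∂R/∂y = 3t + 4y - 3 = 0, so (t, y) = (25/49, 18/49).
The Hessian has R_{tt} = -10, R_{yy} = 4, R_{ty} = 3, giving D = -49 < 0, so the point is a saddle point.
R(25/49, 18/49) = 72/49.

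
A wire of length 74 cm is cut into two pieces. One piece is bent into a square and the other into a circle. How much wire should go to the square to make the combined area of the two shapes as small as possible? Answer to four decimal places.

41.4473

Let x be the length used for the square. Square side x/4; circle radius (74−x)/(2π).
A(x) = (x/4)² + π·((74−x)/(2π))² = x²/16 + (74−x)²/(4π) for 0 ≤ x ≤ 74. A'(x) = x/8 − (74−x)/(2π) = 0 gives x = 4·74/(π+4) ≈ 41.4473.
A'' = 1/8 + 1/(2π) > 0, so this gives the minimum combined area; x ≈ 41.4473 cm to the square.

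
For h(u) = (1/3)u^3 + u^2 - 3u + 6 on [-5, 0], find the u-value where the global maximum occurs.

h'(u) = u^2 + 2u - 3, whose only zero in [-5, 0] is u = -3.
Compare values at every candidate in [-5, 0]: h(-5) = 13/3; h(-3) = 15; h(0) = 6.
The maximum over the interval is 15, attained at u = -3.

-3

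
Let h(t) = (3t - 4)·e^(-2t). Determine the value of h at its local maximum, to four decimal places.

By the product rule, h'(t) = (-6t + 11)·e^(-2t). Since e^(-2t) > 0, the only critical point is t = 11/6.
h''(11/6) has the same sign as -6 < 0, so this is a local maximum.
h(11/6) = (3/2)·e^(-11/3) ≈ 0.0383.

0.0383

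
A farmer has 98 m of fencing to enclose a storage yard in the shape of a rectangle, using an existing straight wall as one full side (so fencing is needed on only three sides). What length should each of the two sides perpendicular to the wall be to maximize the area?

Let the sides perpendicular to the wall have length x and the parallel side y, so 2x + y = 98 and the area is A = xy = x(98 − 2x).
A'(x) = 98 − 4x = 0 gives x = 49/2, and A''(x) = −4 < 0 confirms a maximum.
Then y = 98 − 2·49/2 = 49 and A = 2401/2.

49/2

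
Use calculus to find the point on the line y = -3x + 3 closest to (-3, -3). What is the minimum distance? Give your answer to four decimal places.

Minimize D(x)^2 = (x + 3)^2 + (-3x + 6)^2.
d/dx[D^2] = 2(x + 3) + 2·(-3)·(-3x + 6) = 0 ⇒ x = 3/2.
Then y = -3/2 and the distance is √(45/2) ≈ 4.7434.

4.7434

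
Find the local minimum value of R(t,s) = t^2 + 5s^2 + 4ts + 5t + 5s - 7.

∂R/∂t = 2t + 4s + 5 = 0 and ∂R/∂s = 4t + 10s + 5 = 0, so (t, s) = (-15/2, 5/2).
The Hessian has R_{tt} = 2, R_{ss} = 10, R_{ts} = 4, giving D = 4 > 0 with R_{tt} > 0, so the point is a local minimum.
R(-15/2, 5/2) = -39/2.

-39/2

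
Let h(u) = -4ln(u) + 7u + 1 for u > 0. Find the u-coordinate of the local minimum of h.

h'(u) = -4/u + 7 = 0 gives u = 4/7.
h''(u) = 4/u², which is positive for u > 0, so this is a local minimum.
h(4/7) = -4·ln(4/7) + 4 + 1 ≈ 7.2385.

4/7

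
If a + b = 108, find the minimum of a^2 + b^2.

With a + b = 108, a^2 + b^2 = a^2 + (108 − a)^2.
The derivative 2a − 2(108 − a) = 4a − 216 vanishes at a = 54; second derivative 4 > 0, a minimum.
The minimum is 2·(54)^2 = 5832.

5832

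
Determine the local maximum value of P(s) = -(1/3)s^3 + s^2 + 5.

Critical points: P'(s) = -s^2 + 2s vanishes at s = 0, 2.
Second-derivative test with P''(s) = -2s + 2: P''(0) = 2 > 0 ⇒ local minimum; P''(2) = -2 < 0 ⇒ local maximum.
Thus P has its local maximum at s = 2, with value 19/3.

19/3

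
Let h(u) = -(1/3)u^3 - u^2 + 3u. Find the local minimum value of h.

-9

h'(u) = -u^2 - 2u + 3 = 0 at u = -3, 1.
Second-derivative test with h''(u) = -2u - 2: h''(-3) = 4 > 0 ⇒ local minimum; h''(1) = -4 < 0 ⇒ local maximum.
Thus h has its local minimum at u = -3, with value -9.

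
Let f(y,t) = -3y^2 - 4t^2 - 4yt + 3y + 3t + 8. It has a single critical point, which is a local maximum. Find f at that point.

283/32

∂f/∂y = -6y - 4t + 3 = 0 and ∂f/∂t = -4y - 8t + 3 = 0, so (y, t) = (3/8, 3/16).
The Hessian has f_{yy} = -6, f_{tt} = -8, f_{yt} = -4, giving D = 32 > 0 with f_{yy} < 0, so the point is a local maximum.
f(3/8, 3/16) = 283/32.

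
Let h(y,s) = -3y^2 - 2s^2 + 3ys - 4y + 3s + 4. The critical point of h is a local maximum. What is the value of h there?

83/15

∂h/∂y = -6y + 3s - 4 = 0 and ∂h/∂s = 3y - 4s + 3 = 0, so (y, s) = (-7/15, 2/5).
The Hessian has h_{yy} = -6, h_{ss} = -4, h_{ys} = 3, giving D = 15 > 0 with h_{yy} < 0, so the point is a local maximum.
h(-7/15, 2/5) = 83/15.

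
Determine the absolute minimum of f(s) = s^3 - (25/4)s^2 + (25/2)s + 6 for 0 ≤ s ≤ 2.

Differentiating, f'(s) = 3s^2 - (25/2)s + 25/2; whose only zero in [0, 2] is s = 5/3.
Evaluating at the critical points and endpoints: f(0) = 6, f(5/3) = 1523/108, f(2) = 14.
So the minimum is f(0) = 6.

6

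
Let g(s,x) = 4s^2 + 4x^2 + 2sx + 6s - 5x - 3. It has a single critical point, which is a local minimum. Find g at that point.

∂g/∂s = 8s + 2x + 6 = 0 and ∂g/∂x = 2s + 8x - 5 = 0, so (s, x) = (-29/30, 13/15).
The Hessian has g_{ss} = 8, g_{xx} = 8, g_{sx} = 2, giving D = 60 > 0 with g_{ss} > 0, so the point is a local minimum.
g(-29/30, 13/15) = -121/15.

-121/15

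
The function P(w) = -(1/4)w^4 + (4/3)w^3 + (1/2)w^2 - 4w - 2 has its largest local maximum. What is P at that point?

Critical points: P'(w) = -w^3 + 4w^2 + w - 4 vanishes at w = -1, 1, 4.
P''(w) = -3w^2 + 8w + 1. P''(-1) = -10 < 0 ⇒ local maximum; P''(1) = 6 > 0 ⇒ local minimum; P''(4) = -15 < 0 ⇒ local maximum.
The largest local maximum is P(4) = 34/3.

34/3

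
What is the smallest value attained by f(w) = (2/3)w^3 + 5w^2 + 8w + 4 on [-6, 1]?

Differentiating, f'(w) = 2w^2 + 10w + 8; which vanishes at w = -4 and w = -1.
Compare values at every candidate in [-6, 1]: f(-6) = -8, f(-4) = 28/3, f(-1) = 1/3, f(1) = 53/3.
So the minimum is f(-6) = -8.

-8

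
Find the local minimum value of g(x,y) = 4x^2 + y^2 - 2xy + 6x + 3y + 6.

-3

∂g/∂x = 8x - 2y + 6 = 0 and ∂g/∂y = -2x + 2y + 3 = 0, so (x, y) = (-3/2, -3).
The Hessian has g_{xx} = 8, g_{yy} = 2, g_{xy} = -2, giving D = 12 > 0 with g_{xx} > 0, so the point is a local minimum.
g(-3/2, -3) = -3.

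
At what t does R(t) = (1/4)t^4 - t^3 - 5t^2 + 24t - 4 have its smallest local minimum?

R'(t) = t^3 - 3t^2 - 10t + 24. Setting R'(t) = 0 gives t ∈ {-3, 2, 4}.
Since R''(t) = 3t^2 - 6t - 10, we get R''(-3) = 35 > 0 ⇒ local minimum; R''(2) = -10 < 0 ⇒ local maximum; R''(4) = 14 > 0 ⇒ local minimum.
So the smallest local minimum value is R(-3) = -295/4.

-3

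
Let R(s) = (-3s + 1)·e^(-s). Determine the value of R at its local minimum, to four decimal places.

-0.7908

Differentiating with the product rule gives R'(s) = (3s - 4)·e^(-s). Since e^(-s) > 0, the only critical point is s = 4/3.
R''(4/3) has the same sign as 3 > 0, so this is a local minimum.
R(4/3) = (-3)·e^(-4/3) ≈ -0.7908.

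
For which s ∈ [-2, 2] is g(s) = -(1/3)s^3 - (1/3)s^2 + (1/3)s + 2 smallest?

2

Differentiating, g'(s) = -s^2 - (2/3)s + 1/3; which vanishes at s = -1 and s = 1/3.
Candidates: g(-2) = 8/3; g(-1) = 5/3; g(1/3) = 167/81; g(2) = -4/3.
So the minimum is g(2) = -4/3.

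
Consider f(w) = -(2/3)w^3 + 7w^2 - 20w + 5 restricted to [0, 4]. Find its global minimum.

-37/3

f'(w) = -2w^2 + 14w - 20, whose only zero in [0, 4] is w = 2.
Evaluating at the critical points and endpoints: f(0) = 5; f(2) = -37/3; f(4) = -17/3.
Hence the absolute minimum is -37/3 at w = 2.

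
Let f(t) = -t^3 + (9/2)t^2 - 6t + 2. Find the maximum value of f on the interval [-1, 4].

27/2

f'(t) = -3t^2 + 9t - 6, which vanishes at t = 1 and t = 2.
Compare values at every candidate in [-1, 4]: f(-1) = 27/2; f(1) = -1/2; f(2) = 0; f(4) = -14.
So the maximum is f(-1) = 27/2.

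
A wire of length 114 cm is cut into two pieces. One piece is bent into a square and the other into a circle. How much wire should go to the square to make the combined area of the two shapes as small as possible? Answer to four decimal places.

63.8513

Let x be the length used for the square. Square side x/4; circle radius (114−x)/(2π).
A(x) = (x/4)² + π·((114−x)/(2π))² = x²/16 + (114−x)²/(4π) for 0 ≤ x ≤ 114. A'(x) = x/8 − (114−x)/(2π) = 0 gives x = 4·114/(π+4) ≈ 63.8513.
A'' = 1/8 + 1/(2π) > 0, so this gives the minimum combined area; x ≈ 63.8513 cm to the square.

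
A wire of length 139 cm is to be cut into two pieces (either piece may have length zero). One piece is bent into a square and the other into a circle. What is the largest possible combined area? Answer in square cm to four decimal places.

1537.5163

Let x be the length used for the square. Square side x/4; circle radius (139−x)/(2π).
A(x) = (x/4)² + π·((139−x)/(2π))² = x²/16 + (139−x)²/(4π) for 0 ≤ x ≤ 139. A'(x) = x/8 − (139−x)/(2π) = 0 gives x = 4·139/(π+4) ≈ 77.8538.
A'' > 0, so the interior critical point is a minimum; the maximum is at an endpoint. A(0) = 1537.5163 and A(139) = 1207.5625, so the largest area is 1537.5163.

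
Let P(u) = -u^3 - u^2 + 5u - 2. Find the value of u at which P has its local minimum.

P'(u) = -3u^2 - 2u + 5. Setting P'(u) = 0 gives u ∈ {-5/3, 1}.
Since P''(u) = -6u - 2, we get P''(-5/3) = 8 > 0 ⇒ local minimum; P''(1) = -8 < 0 ⇒ local maximum.
So the local minimum value is P(-5/3) = -229/27.

-5/3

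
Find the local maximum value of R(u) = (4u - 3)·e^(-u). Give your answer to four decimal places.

0.6951

R'(u) = 4·e^(-u) + (4u - 3)·(-1)·e^(-u) = (-4u + 7)·e^(-u). Since e^(-u) > 0, the only critical point is u = 7/4.
R''(7/4) has the same sign as -4 < 0, so this is a local maximum.
R(7/4) = (4)·e^(-7/4) ≈ 0.6951.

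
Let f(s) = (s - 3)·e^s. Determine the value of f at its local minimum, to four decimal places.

-7.3891

By the product rule, f'(s) = (s - 2)·e^s. Since e^s > 0, the only critical point is s = 2.
f''(2) has the same sign as 1 > 0, so this is a local minimum.
f(2) = (-1)·e^(2) ≈ -7.3891.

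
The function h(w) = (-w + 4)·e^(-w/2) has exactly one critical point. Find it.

6

By the product rule, h'(w) = ((1/2)w - 3)·e^(-w/2). Since e^(-w/2) > 0, the only critical point is w = 6.
h''(6) has the same sign as 1/2 > 0, so this is a local minimum.
h(6) = (-2)·e^(-3) ≈ -0.0996.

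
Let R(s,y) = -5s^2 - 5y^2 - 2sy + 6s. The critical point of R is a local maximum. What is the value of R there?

15/8

∂R/∂s = -10s - 2y + 6 = 0 and ∂R/∂y = -2s - 10y = 0, so (s, y) = (5/8, -1/8).
The Hessian has R_{ss} = -10, R_{yy} = -10, R_{sy} = -2, giving D = 96 > 0 with R_{ss} < 0, so the point is a local maximum.
R(5/8, -1/8) = 15/8.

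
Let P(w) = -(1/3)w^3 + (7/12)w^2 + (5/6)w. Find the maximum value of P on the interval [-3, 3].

47/4

Differentiating, P'(w) = -w^2 + (7/6)w + 5/6; which vanishes at w = -1/2 and w = 5/3.
Candidates: P(-3) = 47/4; P(-1/2) = -11/48; P(5/3) = 475/324; P(3) = -5/4.
Hence the absolute maximum is 47/4 at w = -3.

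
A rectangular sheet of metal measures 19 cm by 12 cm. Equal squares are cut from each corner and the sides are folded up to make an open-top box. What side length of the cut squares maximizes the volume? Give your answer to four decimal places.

2.3928

With cut size x, the volume is V(x) = x(19 − 2x)(12 − 2x) for 0 < x < 6.
V'(x) = 12x^2 − 124x + 228. Setting V'(x) = 0 gives x ≈ 2.3928 (the root in (0, 6)).
V''(x) = 24x − 124 is negative there, so this is the maximum; V ≈ 245.3777.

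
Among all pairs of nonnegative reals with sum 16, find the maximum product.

With x + y = 16, the product is P(x) = x(16 − x).
P'(x) = 16 − 2x = 0 gives x = 8; P'' = −2 < 0, so this is the maximum.
P = 8·8 = 64.

64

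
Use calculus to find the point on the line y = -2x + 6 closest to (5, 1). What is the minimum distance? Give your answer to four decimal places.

2.2361

Minimize D(x)^2 = (x - 5)^2 + (-2x + 5)^2.
d/dx[D^2] = 2(x - 5) + 2·(-2)·(-2x + 5) = 0 ⇒ x = 3.
Then y = 0 and the distance is √(5) ≈ 2.2361.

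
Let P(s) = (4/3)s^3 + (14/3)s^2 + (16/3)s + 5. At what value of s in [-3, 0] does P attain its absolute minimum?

-3

Differentiating, P'(s) = 4s^2 + (28/3)s + 16/3; which vanishes at s = -4/3 and s = -1.
Evaluating at the critical points and endpoints: P(-3) = -5,  P(-4/3) = 245/81,  P(-1) = 3,  P(0) = 5.
So the minimum is P(-3) = -5.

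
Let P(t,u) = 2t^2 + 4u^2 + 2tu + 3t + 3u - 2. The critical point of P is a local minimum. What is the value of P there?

-23/7

∂P/∂t = 4t + 2u + 3 = 0 and ∂P/∂u = 2t + 8u + 3 = 0, so (t, u) = (-9/14, -3/14).
The Hessian has P_{tt} = 4, P_{uu} = 8, P_{tu} = 2, giving D = 28 > 0 with P_{tt} > 0, so the point is a local minimum.
P(-9/14, -3/14) = -23/7.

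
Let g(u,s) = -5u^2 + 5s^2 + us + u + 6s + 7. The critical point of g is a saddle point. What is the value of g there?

526/101

∂g/∂u = -10u + s + 1 = 0 and ∂g/∂s = u + 10s + 6 = 0, so (u, s) = (4/101, -61/101).
The Hessian has g_{uu} = -10, g_{ss} = 10, g_{us} = 1, giving D = -101 < 0, so the point is a saddle point.
g(4/101, -61/101) = 526/101.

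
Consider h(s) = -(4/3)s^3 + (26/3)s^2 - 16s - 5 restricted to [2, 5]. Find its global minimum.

-35

Differentiating, h'(s) = -4s^2 + (52/3)s - 16; whose only zero in [2, 5] is s = 3.
Candidates: h(2) = -13; h(3) = -11; h(5) = -35.
The minimum over the interval is -35, attained at s = 5.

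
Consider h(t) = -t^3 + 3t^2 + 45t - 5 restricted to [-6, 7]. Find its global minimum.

-86

Differentiating, h'(t) = -3t^2 + 6t + 45; which vanishes at t = -3 and t = 5.
Evaluating at the critical points and endpoints: h(-6) = 49; h(-3) = -86; h(5) = 170; h(7) = 114.
The minimum over the interval is -86, attained at t = -3.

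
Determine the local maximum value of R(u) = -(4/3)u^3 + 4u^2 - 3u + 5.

R'(u) = -4u^2 + 8u - 3. Setting R'(u) = 0 gives u ∈ {1/2, 3/2}.
Since R''(u) = -8u + 8, we get R''(1/2) = 4 > 0 ⇒ local minimum; R''(3/2) = -4 < 0 ⇒ local maximum.
The local maximum is R(3/2) = 5.

5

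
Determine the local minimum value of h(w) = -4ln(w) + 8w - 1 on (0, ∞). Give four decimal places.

h'(w) = -4/w + 8 = 0 gives w = 1/2.
h''(w) = 4/w², which is positive for w > 0, so this is a local minimum.
h(1/2) = -4·ln(1/2) + 4 - 1 ≈ 5.7726.

5.7726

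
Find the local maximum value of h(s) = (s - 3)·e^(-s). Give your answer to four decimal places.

h'(s) = 1·e^(-s) + (s - 3)·(-1)·e^(-s) = (-s + 4)·e^(-s). Since e^(-s) > 0, the only critical point is s = 4.
h''(4) has the same sign as -1 < 0, so this is a local maximum.
h(4) = (1)·e^(-4) ≈ 0.0183.

0.0183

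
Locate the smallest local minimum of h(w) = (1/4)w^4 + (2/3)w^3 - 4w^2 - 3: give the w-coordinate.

Critical points: h'(w) = w^3 + 2w^2 - 8w vanishes at w = -4, 0, 2.
h''(w) = 3w^2 + 4w - 8. h''(-4) = 24 > 0 ⇒ local minimum; h''(0) = -8 < 0 ⇒ local maximum; h''(2) = 12 > 0 ⇒ local minimum.
So the smallest local minimum value is h(-4) = -137/3.

-4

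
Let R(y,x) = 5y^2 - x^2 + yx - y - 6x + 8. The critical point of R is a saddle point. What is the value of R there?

∂R/∂y = 10y + x - 1 = 0 and ∂R/∂x = y - 2x - 6 = 0, so (y, x) = (8/21, -59/21).
The Hessian has R_{yy} = 10, R_{xx} = -2, R_{yx} = 1, giving D = -21 < 0, so the point is a saddle point.
R(8/21, -59/21) = 341/21.

341/21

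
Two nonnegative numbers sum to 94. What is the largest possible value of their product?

2209

With x + y = 94, the product is P(x) = x(94 − x).
P'(x) = 94 − 2x = 0 gives x = 47; P'' = −2 < 0, so this is the maximum.
P = 47·47 = 2209.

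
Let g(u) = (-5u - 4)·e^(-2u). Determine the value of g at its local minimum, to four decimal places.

-4.5553

By the product rule, g'(u) = (10u + 3)·e^(-2u). Since e^(-2u) > 0, the only critical point is u = -3/10.
g''(-3/10) has the same sign as 10 > 0, so this is a local minimum.
g(-3/10) = (-5/2)·e^(3/5) ≈ -4.5553.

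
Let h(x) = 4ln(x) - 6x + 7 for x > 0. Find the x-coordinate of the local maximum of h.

2/3

h'(x) = 4/x − 6 = 0 gives x = 2/3.
h''(x) = -4/x², which is negative for x > 0, so this is a local maximum.
h(2/3) = 4·ln(2/3) - 4 + 7 ≈ 1.3781.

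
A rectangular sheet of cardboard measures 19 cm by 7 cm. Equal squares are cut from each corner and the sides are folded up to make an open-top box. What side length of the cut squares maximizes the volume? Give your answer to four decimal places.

With cut size x, the volume is V(x) = x(19 − 2x)(7 − 2x) for 0 < x < 3.5.
V'(x) = 12x^2 − 104x + 133. Setting V'(x) = 0 gives x ≈ 1.5594 (the root in (0, 3.5)).
V''(x) = 24x − 104 is negative there, so this is the maximum; V ≈ 96.1185.

1.5594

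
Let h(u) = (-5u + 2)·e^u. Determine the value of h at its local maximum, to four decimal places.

2.7441

Differentiating with the product rule gives h'(u) = (-5u - 3)·e^u. Since e^u > 0, the only critical point is u = -3/5.
h''(-3/5) has the same sign as -5 < 0, so this is a local maximum.
h(-3/5) = (5)·e^(-3/5) ≈ 2.7441.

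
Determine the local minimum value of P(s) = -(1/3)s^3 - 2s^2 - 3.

-41/3

P'(s) = -s^2 - 4s = 0 at s = -4, 0.
P''(s) = -2s - 4. P''(-4) = 4 > 0 ⇒ local minimum; P''(0) = -4 < 0 ⇒ local maximum.
The local minimum is P(-4) = -41/3.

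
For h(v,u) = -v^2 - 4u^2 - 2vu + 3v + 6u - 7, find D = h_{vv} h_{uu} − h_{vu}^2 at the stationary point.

∂h/∂v = -2v - 2u + 3 = 0 and ∂h/∂u = -2v - 8u + 6 = 0, so (v, u) = (1, 1/2).
The Hessian has h_{vv} = -2, h_{uu} = -8, h_{vu} = -2, giving D = 12 > 0 with h_{vv} < 0, so the point is a local maximum.
D = (-2)·(-8) − (-2)^2 = 12.

12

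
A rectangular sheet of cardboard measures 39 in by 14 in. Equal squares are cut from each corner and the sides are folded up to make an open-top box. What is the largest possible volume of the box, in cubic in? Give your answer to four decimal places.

793.1658

With cut size x, the volume is V(x) = x(39 − 2x)(14 − 2x) for 0 < x < 7.
V'(x) = 12x^2 − 212x + 546. Setting V'(x) = 0 gives x ≈ 3.1300 (the root in (0, 7)).
V''(x) = 24x − 212 is negative there, so this is the maximum; V ≈ 793.1658.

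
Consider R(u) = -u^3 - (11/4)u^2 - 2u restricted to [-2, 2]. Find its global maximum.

1

The derivative is -3u^2 - (11/2)u - 2, which vanishes at u = -4/3 and u = -1/2.
Evaluating at the critical points and endpoints: R(-2) = 1, R(-4/3) = 4/27, R(-1/2) = 7/16, R(2) = -23.
The maximum over the interval is 1, attained at u = -2.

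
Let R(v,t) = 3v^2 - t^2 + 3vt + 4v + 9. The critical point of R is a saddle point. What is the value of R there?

∂R/∂v = 6v + 3t + 4 = 0 and ∂R/∂t = 3v - 2t = 0, so (v, t) = (-8/21, -4/7).
The Hessian has R_{vv} = 6, R_{tt} = -2, R_{vt} = 3, giving D = -21 < 0, so the point is a saddle point.
R(-8/21, -4/7) = 173/21.

173/21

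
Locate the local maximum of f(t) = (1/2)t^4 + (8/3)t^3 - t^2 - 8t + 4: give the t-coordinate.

-1

Critical points: f'(t) = 2t^3 + 8t^2 - 2t - 8 vanishes at t = -4, -1, 1.
Since f''(t) = 6t^2 + 16t - 2, we get f''(-4) = 30 > 0 ⇒ local minimum; f''(-1) = -12 < 0 ⇒ local maximum; f''(1) = 20 > 0 ⇒ local minimum.
The local maximum is f(-1) = 53/6.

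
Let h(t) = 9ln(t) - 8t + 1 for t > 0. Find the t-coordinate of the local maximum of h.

h'(t) = 9/t − 8 = 0 gives t = 9/8.
h''(t) = -9/t², which is negative for t > 0, so this is a local maximum.
h(9/8) = 9·ln(9/8) - 9 + 1 ≈ -6.9400.

9/8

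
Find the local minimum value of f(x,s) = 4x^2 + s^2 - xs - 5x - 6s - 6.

-289/15

∂f/∂x = 8x - s - 5 = 0 and ∂f/∂s = -x + 2s - 6 = 0, so (x, s) = (16/15, 53/15).
The Hessian has f_{xx} = 8, f_{ss} = 2, f_{xs} = -1, giving D = 15 > 0 with f_{xx} > 0, so the point is a local minimum.
f(16/15, 53/15) = -289/15.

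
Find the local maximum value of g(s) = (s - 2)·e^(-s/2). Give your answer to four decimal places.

By the product rule, g'(s) = (-(1/2)s + 2)·e^(-s/2). Since e^(-s/2) > 0, the only critical point is s = 4.
g''(4) has the same sign as -1/2 < 0, so this is a local maximum.
g(4) = (2)·e^(-2) ≈ 0.2707.

0.2707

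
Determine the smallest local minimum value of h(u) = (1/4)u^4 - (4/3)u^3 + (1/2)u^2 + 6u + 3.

-11/12

h'(u) = u^3 - 4u^2 + u + 6 = 0 at u = -1, 2, 3.
Since h''(u) = 3u^2 - 8u + 1, we get h''(-1) = 12 > 0 ⇒ local minimum; h''(2) = -3 < 0 ⇒ local maximum; h''(3) = 4 > 0 ⇒ local minimum.
So the smallest local minimum value is h(-1) = -11/12.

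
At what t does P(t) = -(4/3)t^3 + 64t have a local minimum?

P'(t) = -4t^2 + 64. Setting P'(t) = 0 gives t ∈ {-4, 4}.
Since P''(t) = -8t, we get P''(-4) = 32 > 0 ⇒ local minimum; P''(4) = -32 < 0 ⇒ local maximum.
So the local minimum value is P(-4) = -512/3.

-4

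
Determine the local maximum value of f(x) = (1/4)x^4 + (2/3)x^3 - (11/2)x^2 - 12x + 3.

109/12

f'(x) = x^3 + 2x^2 - 11x - 12 = 0 at x = -4, -1, 3.
Second-derivative test with f''(x) = 3x^2 + 4x - 11: f''(-4) = 21 > 0 ⇒ local minimum; f''(-1) = -12 < 0 ⇒ local maximum; f''(3) = 28 > 0 ⇒ local minimum.
So the local maximum value is f(-1) = 109/12.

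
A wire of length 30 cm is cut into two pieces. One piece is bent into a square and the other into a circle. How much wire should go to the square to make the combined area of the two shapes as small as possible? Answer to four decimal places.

16.8030

Let x be the length used for the square. Square side x/4; circle radius (30−x)/(2π).
A(x) = (x/4)² + π·((30−x)/(2π))² = x²/16 + (30−x)²/(4π) for 0 ≤ x ≤ 30. A'(x) = x/8 − (30−x)/(2π) = 0 gives x = 4·30/(π+4) ≈ 16.8030.
A'' = 1/8 + 1/(2π) > 0, so this gives the minimum combined area; x ≈ 16.8030 cm to the square.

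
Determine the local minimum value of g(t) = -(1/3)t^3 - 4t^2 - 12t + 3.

3

g'(t) = -t^2 - 8t - 12. Setting g'(t) = 0 gives t ∈ {-6, -2}.
Second-derivative test with g''(t) = -2t - 8: g''(-6) = 4 > 0 ⇒ local minimum; g''(-2) = -4 < 0 ⇒ local maximum.
So the local minimum value is g(-6) = 3.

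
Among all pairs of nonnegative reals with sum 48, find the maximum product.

With x + y = 48, the product is P(x) = x(48 − x).
P'(x) = 48 − 2x = 0 gives x = 24; P'' = −2 < 0, so this is the maximum.
P = 24·24 = 576.

576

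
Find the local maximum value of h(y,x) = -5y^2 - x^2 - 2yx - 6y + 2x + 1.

∂h/∂y = -10y - 2x - 6 = 0 and ∂h/∂x = -2y - 2x + 2 = 0, so (y, x) = (-1, 2).
The Hessian has h_{yy} = -10, h_{xx} = -2, h_{yx} = -2, giving D = 16 > 0 with h_{yy} < 0, so the point is a local maximum.
h(-1, 2) = 6.

6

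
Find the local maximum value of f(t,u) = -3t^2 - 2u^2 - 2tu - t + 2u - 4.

∂f/∂t = -6t - 2u - 1 = 0 and ∂f/∂u = -2t - 4u + 2 = 0, so (t, u) = (-2/5, 7/10).
The Hessian has f_{tt} = -6, f_{uu} = -4, f_{tu} = -2, giving D = 20 > 0 with f_{tt} < 0, so the point is a local maximum.
f(-2/5, 7/10) = -31/10.

-31/10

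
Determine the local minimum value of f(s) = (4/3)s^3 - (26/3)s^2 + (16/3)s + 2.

-30

f'(s) = 4s^2 - (52/3)s + 16/3 = 0 at s = 1/3, 4.
f''(s) = 8s - 52/3. f''(1/3) = -44/3 < 0 ⇒ local maximum; f''(4) = 44/3 > 0 ⇒ local minimum.
The local minimum is f(4) = -30.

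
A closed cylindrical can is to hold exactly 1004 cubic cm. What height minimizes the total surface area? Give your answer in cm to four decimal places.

With radius r and height h, πr²h = 1004 so h = 1004/(πr²), and S(r) = 2πr² + 2πrh = 2πr² + 2·1004/r.
S'(r) = 4πr − 2·1004/r² = 0 ⇒ r³ = 1004/(2π), so r ≈ 5.4265 and h = 2r ≈ 10.8530.
S''(r) = 4π + 4·1004/r³ > 0, so this is the minimum; S ≈ 555.0563.

10.8530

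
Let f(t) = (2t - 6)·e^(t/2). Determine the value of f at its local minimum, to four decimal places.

f'(t) = 2·e^(t/2) + (2t - 6)·(1/2)·e^(t/2) = (t - 1)·e^(t/2). Since e^(t/2) > 0, the only critical point is t = 1.
f''(1) has the same sign as 1 > 0, so this is a local minimum.
f(1) = (-4)·e^(1/2) ≈ -6.5949.

-6.5949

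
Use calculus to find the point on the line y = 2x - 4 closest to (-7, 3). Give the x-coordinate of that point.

7/5

Minimize D(x)^2 = (x + 7)^2 + (2x - 7)^2.
d/dx[D^2] = 2(x + 7) + 2·2·(2x - 7) = 0 ⇒ x = 7/5.
Then y = -6/5 and the distance is √(441/5) ≈ 9.3915.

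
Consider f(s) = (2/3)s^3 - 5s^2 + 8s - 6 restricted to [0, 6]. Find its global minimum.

Differentiating, f'(s) = 2s^2 - 10s + 8; which vanishes at s = 1 and s = 4.
Candidates: f(0) = -6; f(1) = -7/3; f(4) = -34/3; f(6) = 6.
So the minimum is f(4) = -34/3.

-34/3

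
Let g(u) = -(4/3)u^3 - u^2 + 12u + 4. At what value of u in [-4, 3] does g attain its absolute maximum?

-4

The derivative is -4u^2 - 2u + 12, which vanishes at u = -2 and u = 3/2.
Candidates: g(-4) = 76/3,  g(-2) = -40/3,  g(3/2) = 61/4,  g(3) = -5.
Hence the absolute maximum is 76/3 at u = -4.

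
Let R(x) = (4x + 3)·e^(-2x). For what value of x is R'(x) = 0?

-1/4

Differentiating with the product rule gives R'(x) = (-8x - 2)·e^(-2x). Since e^(-2x) > 0, the only critical point is x = -1/4.
R''(-1/4) has the same sign as -8 < 0, so this is a local maximum.
R(-1/4) = (2)·e^(1/2) ≈ 3.2974.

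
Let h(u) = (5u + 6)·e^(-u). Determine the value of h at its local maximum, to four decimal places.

6.1070

By the product rule, h'(u) = (-5u - 1)·e^(-u). Since e^(-u) > 0, the only critical point is u = -1/5.
h''(-1/5) has the same sign as -5 < 0, so this is a local maximum.
h(-1/5) = (5)·e^(1/5) ≈ 6.1070.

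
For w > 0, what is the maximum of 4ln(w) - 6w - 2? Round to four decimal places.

f'(w) = 4/w − 6 = 0 gives w = 2/3.
f''(w) = -4/w², which is negative for w > 0, so this is a local maximum.
f(2/3) = 4·ln(2/3) - 4 - 2 ≈ -7.6219.

-7.6219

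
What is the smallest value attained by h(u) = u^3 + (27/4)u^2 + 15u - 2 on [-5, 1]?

Differentiating, h'(u) = 3u^2 + (27/2)u + 15; which vanishes at u = -5/2 and u = -2.
Evaluating at the critical points and endpoints: h(-5) = -133/4, h(-5/2) = -207/16, h(-2) = -13, h(1) = 83/4.
So the minimum is h(-5) = -133/4.

-133/4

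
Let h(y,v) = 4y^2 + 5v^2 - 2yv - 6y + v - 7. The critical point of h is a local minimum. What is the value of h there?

∂h/∂y = 8y - 2v - 6 = 0 and ∂h/∂v = -2y + 10v + 1 = 0, so (y, v) = (29/38, 1/19).
The Hessian has h_{yy} = 8, h_{vv} = 10, h_{yv} = -2, giving D = 76 > 0 with h_{yy} > 0, so the point is a local minimum.
h(29/38, 1/19) = -176/19.

-176/19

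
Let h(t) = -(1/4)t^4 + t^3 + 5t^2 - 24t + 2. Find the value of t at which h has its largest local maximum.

h'(t) = -t^3 + 3t^2 + 10t - 24. Setting h'(t) = 0 gives t ∈ {-3, 2, 4}.
Second-derivative test with h''(t) = -3t^2 + 6t + 10: h''(-3) = -35 < 0 ⇒ local maximum; h''(2) = 10 > 0 ⇒ local minimum; h''(4) = -14 < 0 ⇒ local maximum.
Thus h has its largest local maximum at t = -3, with value 287/4.

-3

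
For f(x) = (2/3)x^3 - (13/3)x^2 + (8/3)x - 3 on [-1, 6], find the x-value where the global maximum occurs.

6

The derivative is 2x^2 - (26/3)x + 8/3, which vanishes at x = 1/3 and x = 4.
Compare values at every candidate in [-1, 6]: f(-1) = -32/3,  f(1/3) = -208/81,  f(4) = -19,  f(6) = 1.
Hence the absolute maximum is 1 at x = 6.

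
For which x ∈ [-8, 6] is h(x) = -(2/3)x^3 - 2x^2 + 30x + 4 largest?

3

The derivative is -2x^2 - 4x + 30, which vanishes at x = -5 and x = 3.
Evaluating at the critical points and endpoints: h(-8) = -68/3; h(-5) = -338/3; h(3) = 58; h(6) = -32.
The maximum over the interval is 58, attained at x = 3.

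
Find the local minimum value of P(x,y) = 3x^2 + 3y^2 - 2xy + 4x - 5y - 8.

-339/32

∂P/∂x = 6x - 2y + 4 = 0 and ∂P/∂y = -2x + 6y - 5 = 0, so (x, y) = (-7/16, 11/16).
The Hessian has P_{xx} = 6, P_{yy} = 6, P_{xy} = -2, giving D = 32 > 0 with P_{xx} > 0, so the point is a local minimum.
P(-7/16, 11/16) = -339/32.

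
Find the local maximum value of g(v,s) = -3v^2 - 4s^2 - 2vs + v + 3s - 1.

∂g/∂v = -6v - 2s + 1 = 0 and ∂g/∂s = -2v - 8s + 3 = 0, so (v, s) = (1/22, 4/11).
The Hessian has g_{vv} = -6, g_{ss} = -8, g_{vs} = -2, giving D = 44 > 0 with g_{vv} < 0, so the point is a local maximum.
g(1/22, 4/11) = -19/44.

-19/44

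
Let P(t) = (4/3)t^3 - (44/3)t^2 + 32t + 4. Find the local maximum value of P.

1924/81

P'(t) = 4t^2 - (88/3)t + 32 = 0 at t = 4/3, 6.
Second-derivative test with P''(t) = 8t - 88/3: P''(4/3) = -56/3 < 0 ⇒ local maximum; P''(6) = 56/3 > 0 ⇒ local minimum.
Thus P has its local maximum at t = 4/3, with value 1924/81.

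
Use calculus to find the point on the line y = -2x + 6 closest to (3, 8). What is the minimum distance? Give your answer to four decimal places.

Minimize D(x)^2 = (x - 3)^2 + (-2x - 2)^2.
d/dx[D^2] = 2(x - 3) + 2·(-2)·(-2x - 2) = 0 ⇒ x = -1/5.
Then y = 32/5 and the distance is √(64/5) ≈ 3.5777.

3.5777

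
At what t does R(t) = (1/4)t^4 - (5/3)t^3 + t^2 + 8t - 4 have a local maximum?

2

R'(t) = t^3 - 5t^2 + 2t + 8. Setting R'(t) = 0 gives t ∈ {-1, 2, 4}.
Since R''(t) = 3t^2 - 10t + 2, we get R''(-1) = 15 > 0 ⇒ local minimum; R''(2) = -6 < 0 ⇒ local maximum; R''(4) = 10 > 0 ⇒ local minimum.
So the local maximum value is R(2) = 20/3.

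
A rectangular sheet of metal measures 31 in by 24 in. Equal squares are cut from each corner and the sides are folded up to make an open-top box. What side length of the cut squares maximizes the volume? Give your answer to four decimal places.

4.4733

With cut size x, the volume is V(x) = x(31 − 2x)(24 − 2x) for 0 < x < 12.
V'(x) = 12x^2 − 220x + 744. Setting V'(x) = 0 gives x ≈ 4.4733 (the root in (0, 12)).
V''(x) = 24x − 220 is negative there, so this is the maximum; V ≈ 1485.0401.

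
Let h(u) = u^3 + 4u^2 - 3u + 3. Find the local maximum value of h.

21

Critical points: h'(u) = 3u^2 + 8u - 3 vanishes at u = -3, 1/3.
h''(u) = 6u + 8. h''(-3) = -10 < 0 ⇒ local maximum; h''(1/3) = 10 > 0 ⇒ local minimum.
The local maximum is h(-3) = 21.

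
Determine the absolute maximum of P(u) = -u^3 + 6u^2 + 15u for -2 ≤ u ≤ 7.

100

The derivative is -3u^2 + 12u + 15, which vanishes at u = -1 and u = 5.
Evaluating at the critical points and endpoints: P(-2) = 2,  P(-1) = -8,  P(5) = 100,  P(7) = 56.
So the maximum is P(5) = 100.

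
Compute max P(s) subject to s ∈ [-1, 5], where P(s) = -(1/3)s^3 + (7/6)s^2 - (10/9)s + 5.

The derivative is -s^2 + (7/3)s - 10/9, which vanishes at s = 2/3 and s = 5/3.
Compare values at every candidate in [-1, 5]: P(-1) = 137/18; P(2/3) = 379/81; P(5/3) = 785/162; P(5) = -235/18.
The maximum over the interval is 137/18, attained at s = -1.

137/18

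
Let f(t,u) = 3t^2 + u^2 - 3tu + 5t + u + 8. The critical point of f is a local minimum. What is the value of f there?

∂f/∂t = 6t - 3u + 5 = 0 and ∂f/∂u = -3t + 2u + 1 = 0, so (t, u) = (-13/3, -7).
The Hessian has f_{tt} = 6, f_{uu} = 2, f_{tu} = -3, giving D = 3 > 0 with f_{tt} > 0, so the point is a local minimum.
f(-13/3, -7) = -19/3.

-19/3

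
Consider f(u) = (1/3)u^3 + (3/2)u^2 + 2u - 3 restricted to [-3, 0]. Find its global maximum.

f'(u) = u^2 + 3u + 2, which vanishes at u = -2 and u = -1.
Evaluating at the critical points and endpoints: f(-3) = -9/2,  f(-2) = -11/3,  f(-1) = -23/6,  f(0) = -3.
Hence the absolute maximum is -3 at u = 0.

-3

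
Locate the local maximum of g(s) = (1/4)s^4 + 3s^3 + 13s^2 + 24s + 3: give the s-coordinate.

-3

g'(s) = s^3 + 9s^2 + 26s + 24. Setting g'(s) = 0 gives s ∈ {-4, -3, -2}.
Since g''(s) = 3s^2 + 18s + 26, we get g''(-4) = 2 > 0 ⇒ local minimum; g''(-3) = -1 < 0 ⇒ local maximum; g''(-2) = 2 > 0 ⇒ local minimum.
The local maximum is g(-3) = -51/4.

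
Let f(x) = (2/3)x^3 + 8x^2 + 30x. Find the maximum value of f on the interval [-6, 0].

0

Differentiating, f'(x) = 2x^2 + 16x + 30; which vanishes at x = -5 and x = -3.
Candidates: f(-6) = -36,  f(-5) = -100/3,  f(-3) = -36,  f(0) = 0.
The maximum over the interval is 0, attained at x = 0.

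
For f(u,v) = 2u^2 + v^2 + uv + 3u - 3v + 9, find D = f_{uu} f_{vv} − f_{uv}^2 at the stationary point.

7

∂f/∂u = 4u + v + 3 = 0 and ∂f/∂v = u + 2v - 3 = 0, so (u, v) = (-9/7, 15/7).
The Hessian has f_{uu} = 4, f_{vv} = 2, f_{uv} = 1, giving D = 7 > 0 with f_{uu} > 0, so the point is a local minimum.
D = (4)·(2) − (1)^2 = 7.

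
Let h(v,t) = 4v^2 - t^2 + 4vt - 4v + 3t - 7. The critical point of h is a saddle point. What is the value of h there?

-39/8

∂h/∂v = 8v + 4t - 4 = 0 and ∂h/∂t = 4v - 2t + 3 = 0, so (v, t) = (-1/8, 5/4).
The Hessian has h_{vv} = 8, h_{tt} = -2, h_{vt} = 4, giving D = -32 < 0, so the point is a saddle point.
h(-1/8, 5/4) = -39/8.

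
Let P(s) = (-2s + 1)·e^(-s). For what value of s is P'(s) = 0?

3/2

P'(s) = (-2)·e^(-s) + (-2s + 1)·(-1)·e^(-s) = (2s - 3)·e^(-s). Since e^(-s) > 0, the only critical point is s = 3/2.
P''(3/2) has the same sign as 2 > 0, so this is a local minimum.
P(3/2) = (-2)·e^(-3/2) ≈ -0.4463.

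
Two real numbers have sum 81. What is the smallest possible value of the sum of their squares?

With a + b = 81, a^2 + b^2 = a^2 + (81 − a)^2.
The derivative 2a − 2(81 − a) = 4a − 162 vanishes at a = 81/2; second derivative 4 > 0, a minimum.
The minimum is 2·(81/2)^2 = 6561/2.

6561/2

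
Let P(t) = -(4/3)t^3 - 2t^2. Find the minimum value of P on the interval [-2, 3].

The derivative is -4t^2 - 4t, which vanishes at t = -1 and t = 0.
Evaluating at the critical points and endpoints: P(-2) = 8/3, P(-1) = -2/3, P(0) = 0, P(3) = -54.
So the minimum is P(3) = -54.

-54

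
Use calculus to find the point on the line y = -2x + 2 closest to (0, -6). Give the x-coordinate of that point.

Minimize D(x)^2 = (x + 0)^2 + (-2x + 8)^2.
d/dx[D^2] = 2(x + 0) + 2·(-2)·(-2x + 8) = 0 ⇒ x = 16/5.
Then y = -22/5 and the distance is √(64/5) ≈ 3.5777.

16/5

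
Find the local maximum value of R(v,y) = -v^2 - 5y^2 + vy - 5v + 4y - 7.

∂R/∂v = -2v + y - 5 = 0 and ∂R/∂y = v - 10y + 4 = 0, so (v, y) = (-46/19, 3/19).
The Hessian has R_{vv} = -2, R_{yy} = -10, R_{vy} = 1, giving D = 19 > 0 with R_{vv} < 0, so the point is a local maximum.
R(-46/19, 3/19) = -12/19.

-12/19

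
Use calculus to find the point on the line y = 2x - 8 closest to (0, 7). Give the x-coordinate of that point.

Minimize D(x)^2 = (x + 0)^2 + (2x - 15)^2.
d/dx[D^2] = 2(x + 0) + 2·2·(2x - 15) = 0 ⇒ x = 6.
Then y = 4 and the distance is √(45) ≈ 6.7082.

6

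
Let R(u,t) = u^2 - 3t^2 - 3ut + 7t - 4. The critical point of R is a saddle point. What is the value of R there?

∂R/∂u = 2u - 3t = 0 and ∂R/∂t = -3u - 6t + 7 = 0, so (u, t) = (1, 2/3).
The Hessian has R_{uu} = 2, R_{tt} = -6, R_{ut} = -3, giving D = -21 < 0, so the point is a saddle point.
R(1, 2/3) = -5/3.

-5/3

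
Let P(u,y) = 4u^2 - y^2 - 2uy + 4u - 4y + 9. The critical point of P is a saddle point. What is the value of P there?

∂P/∂u = 8u - 2y + 4 = 0 and ∂P/∂y = -2u - 2y - 4 = 0, so (u, y) = (-4/5, -6/5).
The Hessian has P_{uu} = 8, P_{yy} = -2, P_{uy} = -2, giving D = -20 < 0, so the point is a saddle point.
P(-4/5, -6/5) = 49/5.

49/5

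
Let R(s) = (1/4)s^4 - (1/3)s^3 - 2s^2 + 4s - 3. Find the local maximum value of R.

Critical points: R'(s) = s^3 - s^2 - 4s + 4 vanishes at s = -2, 1, 2.
Second-derivative test with R''(s) = 3s^2 - 2s - 4: R''(-2) = 12 > 0 ⇒ local minimum; R''(1) = -3 < 0 ⇒ local maximum; R''(2) = 4 > 0 ⇒ local minimum.
The local maximum is R(1) = -13/12.

-13/12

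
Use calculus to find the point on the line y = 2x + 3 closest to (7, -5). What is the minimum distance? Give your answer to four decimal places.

Minimize D(x)^2 = (x - 7)^2 + (2x + 8)^2.
d/dx[D^2] = 2(x - 7) + 2·2·(2x + 8) = 0 ⇒ x = -9/5.
Then y = -3/5 and the distance is √(484/5) ≈ 9.8387.

9.8387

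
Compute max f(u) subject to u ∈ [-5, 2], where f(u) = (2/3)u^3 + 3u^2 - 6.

34/3

f'(u) = 2u^2 + 6u, which vanishes at u = -3 and u = 0.
Evaluating at the critical points and endpoints: f(-5) = -43/3,  f(-3) = 3,  f(0) = -6,  f(2) = 34/3.
So the maximum is f(2) = 34/3.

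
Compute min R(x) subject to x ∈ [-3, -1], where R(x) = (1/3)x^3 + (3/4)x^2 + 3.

The derivative is x^2 + (3/2)x, whose only zero in [-3, -1] is x = -3/2.
Compare values at every candidate in [-3, -1]: R(-3) = 3/4,  R(-3/2) = 57/16,  R(-1) = 41/12.
Hence the absolute minimum is 3/4 at x = -3.

3/4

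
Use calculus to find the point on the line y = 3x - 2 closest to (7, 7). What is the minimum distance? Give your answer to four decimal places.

3.7947

Minimize D(x)^2 = (x - 7)^2 + (3x - 9)^2.
d/dx[D^2] = 2(x - 7) + 2·3·(3x - 9) = 0 ⇒ x = 17/5.
Then y = 41/5 and the distance is √(72/5) ≈ 3.7947.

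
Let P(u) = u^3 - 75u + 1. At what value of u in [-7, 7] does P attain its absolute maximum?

Differentiating, P'(u) = 3u^2 - 75; which vanishes at u = -5 and u = 5.
Candidates: P(-7) = 183,  P(-5) = 251,  P(5) = -249,  P(7) = -181.
The maximum over the interval is 251, attained at u = -5.

-5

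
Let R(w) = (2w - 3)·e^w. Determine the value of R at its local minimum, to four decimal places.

By the product rule, R'(w) = (2w - 1)·e^w. Since e^w > 0, the only critical point is w = 1/2.
R''(1/2) has the same sign as 2 > 0, so this is a local minimum.
R(1/2) = (-2)·e^(1/2) ≈ -3.2974.

-3.2974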